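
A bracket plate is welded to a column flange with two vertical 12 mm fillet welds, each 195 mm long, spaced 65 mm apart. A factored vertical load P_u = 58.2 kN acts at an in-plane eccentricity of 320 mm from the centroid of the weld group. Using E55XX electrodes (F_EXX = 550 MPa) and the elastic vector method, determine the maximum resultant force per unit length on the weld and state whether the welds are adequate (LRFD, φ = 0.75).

f_max ≈ 1220 N/mm; adequate

Total weld length L_w = 390 mm. Treat welds as unit-width lines.
Polar moment about centroid: J = 2[d³/12 + d(b/2)²] = 2[195³/12 + 195×32.5²] = 1648000 mm³.
Direct shear f_v = P/L_w = 58.2×10³ / 390 = 149.2 N/mm (vertical).
Torsion M = P·e = 58.2×10³ × 320 = 18624000 N·mm.
Critical point at (x, y) = (32.5, 97.5) from centroid. f_tx = M·y/J = 1102 N/mm; f_ty = M·x/J = 367.3 N/mm.
Resultant f_max = √[f_tx² + (f_v + f_ty)²] = √[1102² + (149.2 + 367.3)²] = 1217 N/mm.
Capacity per unit length: φr_n = 0.75 × 0.6 × 550 × (0.707 × 12) = 2100 N/mm.
1217 ≤ 2100 → adequate.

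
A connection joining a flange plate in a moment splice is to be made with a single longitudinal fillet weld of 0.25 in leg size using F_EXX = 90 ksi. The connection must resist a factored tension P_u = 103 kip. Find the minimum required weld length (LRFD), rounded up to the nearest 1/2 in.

L = 14.5 in

Throat t_e = 0.707 × 0.25 = 0.1767 in.
φr_n = 0.75 × 0.6 × 90 × 0.1767 = 7.158 kip/in.
L_req = P_u / φr_n = 103 / 7.158 = 14.39 in total.
Round up → use L = 14.5 in.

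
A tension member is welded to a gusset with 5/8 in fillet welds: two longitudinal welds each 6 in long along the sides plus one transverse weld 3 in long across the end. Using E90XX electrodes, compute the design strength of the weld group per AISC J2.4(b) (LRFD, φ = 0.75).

E90XX → F_EXX = 90 ksi.
t_e = 0.707 × 0.625 = 0.4419 in.
R_nwl = 0.6 × 90 × 0.4419 × 12 = 286.3 kips (longitudinal, 2 welds).
R_nwt = 0.6 × 90 × 0.4419 × 3 = 71.58 kips (transverse, base value).
(i) R_nwl + R_nwt = 357.9 kips; (ii) 0.85 R_nwl + 1.5 R_nwt = 350.8 kips.
R_n = max = 357.9 kips [governs: (i)]; φR_n = 268.4 kips.

φR_n ≈ 268 kips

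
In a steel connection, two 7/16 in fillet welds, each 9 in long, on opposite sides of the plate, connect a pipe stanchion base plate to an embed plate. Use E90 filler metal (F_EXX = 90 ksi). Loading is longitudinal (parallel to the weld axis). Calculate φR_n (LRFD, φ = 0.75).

φR_n ≈ 225 kip

Effective throat t_e = 0.707 × 0.4375 = 0.3093 in.
Total length L = 18 in; A_we = 0.3093 × 18 = 5.568 in².
F_nw = 0.6 F_EXX = 0.6 × 90 = 54 ksi.
φR_n = 0.75 × 54 × 5.568 = 225.5 kip.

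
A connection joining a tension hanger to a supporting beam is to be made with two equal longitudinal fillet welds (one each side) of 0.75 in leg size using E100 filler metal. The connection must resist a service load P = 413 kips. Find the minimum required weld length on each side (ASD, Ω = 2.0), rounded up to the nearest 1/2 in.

L = 13 in on each side

E100XX → F_EXX = 100 ksi.
Throat t_e = 0.707 × 0.75 = 0.5302 in.
r_n/Ω = (0.6 × 100 × 0.5302) / 2.0 = 15.91 kip/in.
L_req = P / (r_n/Ω) = 413 / 15.91 = 25.96 in total.
Per side: 25.96 / 2 = 12.98 in.
Round up → use L = 13 in on each side.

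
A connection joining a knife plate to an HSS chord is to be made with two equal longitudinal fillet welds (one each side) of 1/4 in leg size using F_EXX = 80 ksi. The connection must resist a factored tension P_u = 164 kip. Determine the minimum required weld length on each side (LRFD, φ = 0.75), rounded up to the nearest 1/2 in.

L = 13 in on each side

Throat t_e = 0.707 × 0.25 = 0.1767 in.
φr_n = 0.75 × 0.6 × 80 × 0.1767 = 6.363 kip/in.
L_req = P_u / φr_n = 164 / 6.363 = 25.77 in total.
Per side: 25.77 / 2 = 12.89 in.
Round up → use L = 13 in on each side.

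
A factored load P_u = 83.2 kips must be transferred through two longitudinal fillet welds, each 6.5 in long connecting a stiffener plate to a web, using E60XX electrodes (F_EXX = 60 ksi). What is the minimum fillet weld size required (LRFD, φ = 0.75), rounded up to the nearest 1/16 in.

w = 3/8 in

Total weld length L = 13 in.
Required throat t_e = P_u / (φ × 0.6 F_EXX × L) = 83.2 / (0.75 × 0.6 × 60 × 13) = 0.237 in.
Required leg w = t_e / 0.707 = 0.3353 in → use 3/8 in.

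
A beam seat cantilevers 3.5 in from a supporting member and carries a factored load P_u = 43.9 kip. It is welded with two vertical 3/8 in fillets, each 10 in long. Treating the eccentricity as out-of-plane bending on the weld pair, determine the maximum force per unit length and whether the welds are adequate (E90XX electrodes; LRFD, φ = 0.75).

f_max ≈ 5.11 kip/in; adequate

E90XX → F_EXX = 90 ksi.
L_w = 2 × 10 = 20 in; section modulus (unit throat) S = 2 × L²/6 = 33.33 in².
Direct shear f_v = P/L_w = 43.9/20 = 2.195 kip/in.
Moment M = P × e = 43.9 × 3.5 = 153.65 kip·in; bending f_b = M/S = 4.609 kip/in.
f_max = √(f_v² + f_b²) = √(2.195² + 4.609²) = 5.105 kip/in.
φr_n = 0.75 × 0.6 × 90 × (0.707 × 0.375) = 10.74 kip/in → adequate.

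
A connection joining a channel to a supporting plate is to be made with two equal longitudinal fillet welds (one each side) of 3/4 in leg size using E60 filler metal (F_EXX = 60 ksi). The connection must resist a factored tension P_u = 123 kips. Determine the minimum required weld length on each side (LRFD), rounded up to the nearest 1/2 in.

Throat t_e = 0.707 × 0.75 = 0.5302 in.
φr_n = 0.75 × 0.6 × 60 × 0.5302 = 14.32 kips/in.
L_req = P_u / φr_n = 123 / 14.32 = 8.591 in total.
Per side: 8.591 / 2 = 4.296 in.
Round up → use L = 4.5 in on each side.

L = 4.5 in on each side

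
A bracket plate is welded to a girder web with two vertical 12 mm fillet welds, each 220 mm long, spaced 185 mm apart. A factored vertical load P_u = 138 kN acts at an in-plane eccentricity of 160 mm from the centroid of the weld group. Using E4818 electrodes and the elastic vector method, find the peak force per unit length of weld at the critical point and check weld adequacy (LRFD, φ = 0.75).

E48XX → F_EXX = 480 MPa.
Total weld length L_w = 440 mm. Treat welds as unit-width lines.
Polar moment about centroid: J = 2[d³/12 + d(b/2)²] = 2[220³/12 + 220×92.5²] = 5539000 mm³.
Direct shear f_v = P/L_w = 138×10³ / 440 = 313.6 N/mm (vertical).
Torsion M = P·e = 138×10³ × 160 = 22080000 N·mm.
Critical point at (x, y) = (92.5, 110) from centroid. f_tx = M·y/J = 438.5 N/mm; f_ty = M·x/J = 368.7 N/mm.
Resultant f_max = √[f_tx² + (f_v + f_ty)²] = √[438.5² + (313.6 + 368.7)²] = 811.1 N/mm.
Capacity per unit length: φr_n = 0.75 × 0.6 × 480 × (0.707 × 12) = 1833 N/mm.
811.1 ≤ 1833 → adequate.

f_max ≈ 811 N/mm; adequate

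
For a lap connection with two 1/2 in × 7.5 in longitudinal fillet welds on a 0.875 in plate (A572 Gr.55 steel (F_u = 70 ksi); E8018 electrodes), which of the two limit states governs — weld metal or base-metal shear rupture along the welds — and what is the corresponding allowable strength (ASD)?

R_n/Ω ≈ 127 kip (weld metal governs)

E80XX → F_EXX = 80 ksi.
t_e = 0.707 × 0.5 = 0.3535 in; L = 15 in.
Weld metal: R_n/Ω = (1/2.0) × 0.6 × 80 × 0.3535 × 15 = 127.3 kip.
Base metal (shear rupture): R_n/Ω = (1/2.0) × 0.6 × 70 × 0.875 × 15 = 275.6 kip.
Governing: weld metal.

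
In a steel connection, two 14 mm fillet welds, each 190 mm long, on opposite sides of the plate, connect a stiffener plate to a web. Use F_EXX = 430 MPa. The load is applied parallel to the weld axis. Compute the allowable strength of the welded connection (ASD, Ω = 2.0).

Effective throat t_e = 0.707 × 14 = 9.898 mm.
Total length L = 380 mm; A_we = 9.898 × 380 = 3761 mm².
F_nw = 0.6 F_EXX = 0.6 × 430 = 258 MPa.
R_n = 258 × 3761 × 10⁻³ = 970.4 kN; R_n/Ω = 970.4/2.0 = 485.2 kN.

R_n/Ω ≈ 485 kN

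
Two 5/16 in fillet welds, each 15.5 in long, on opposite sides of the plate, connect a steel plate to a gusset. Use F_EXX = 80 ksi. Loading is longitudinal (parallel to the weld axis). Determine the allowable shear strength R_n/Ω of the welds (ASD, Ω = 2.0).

Effective throat t_e = 0.707 × 0.3125 = 0.2209 in.
Total length L = 31 in; A_we = 0.2209 × 31 = 6.849 in².
F_nw = 0.6 F_EXX = 0.6 × 80 = 48 ksi.
R_n = 48 × 6.849 = 328.8 kip; R_n/Ω = 328.8/2.0 = 164.4 kip.

R_n/Ω ≈ 164 kip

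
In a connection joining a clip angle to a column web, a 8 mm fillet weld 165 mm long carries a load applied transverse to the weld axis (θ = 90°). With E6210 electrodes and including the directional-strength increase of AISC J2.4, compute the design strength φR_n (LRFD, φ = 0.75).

φR_n ≈ 391 kN

E62XX → F_EXX = 620 MPa.
t_e = 0.707 × 8 = 5.656 mm; A_we = 5.656 × 165 = 933.2 mm².
Directional factor: 1.0 + 0.5 sin^1.5(90°) = 1.5.
F_nw = 0.6 × 620 × 1.5 = 558 MPa.
φR_n = 0.75 × 558 × 933.2 × 10⁻³ = 390.6 kN.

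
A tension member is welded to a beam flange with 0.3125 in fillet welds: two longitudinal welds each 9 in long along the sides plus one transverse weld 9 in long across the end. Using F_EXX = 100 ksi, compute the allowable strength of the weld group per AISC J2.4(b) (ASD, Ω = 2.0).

t_e = 0.707 × 0.3125 = 0.2209 in.
R_nwl = 0.6 × 100 × 0.2209 × 18 = 238.6 kips (longitudinal, 2 welds).
R_nwt = 0.6 × 100 × 0.2209 × 9 = 119.3 kips (transverse, base value).
(i) R_nwl + R_nwt = 357.9 kips; (ii) 0.85 R_nwl + 1.5 R_nwt = 381.8 kips.
R_n = max = 381.8 kips [governs: (ii)]; R_n/Ω = 190.9 kips.

R_n/Ω ≈ 191 kips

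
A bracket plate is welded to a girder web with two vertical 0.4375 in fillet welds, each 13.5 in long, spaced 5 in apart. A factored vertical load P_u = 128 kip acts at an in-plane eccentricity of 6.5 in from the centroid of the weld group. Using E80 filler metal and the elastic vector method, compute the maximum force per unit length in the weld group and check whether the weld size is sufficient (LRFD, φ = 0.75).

E80XX → F_EXX = 80 ksi.
Total weld length L_w = 27 in. Treat welds as unit-width lines.
Polar moment about centroid: J = 2[d³/12 + d(b/2)²] = 2[13.5³/12 + 13.5×2.5²] = 578.8 in³.
Direct shear f_v = P/L_w = 128 / 27 = 4.741 kip/in (vertical).
Torsion M = P·e = 128 × 6.5 = 832 kip·in.
Critical point at (x, y) = (2.5, 6.75) from centroid. f_tx = M·y/J = 9.703 kip/in; f_ty = M·x/J = 3.594 kip/in.
Resultant f_max = √[f_tx² + (f_v + f_ty)²] = √[9.703² + (4.741 + 3.594)²] = 12.79 kip/in.
Capacity per unit length: φr_n = 0.75 × 0.6 × 80 × (0.707 × 0.4375) = 11.14 kip/in.
12.79 > 11.14 → NOT adequate.

f_max ≈ 12.8 kip/in; NOT adequate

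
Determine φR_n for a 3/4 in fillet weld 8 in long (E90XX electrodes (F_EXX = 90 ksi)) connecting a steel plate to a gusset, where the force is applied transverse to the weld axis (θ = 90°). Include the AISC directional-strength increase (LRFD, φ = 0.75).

φR_n ≈ 258 kips

t_e = 0.707 × 0.75 = 0.5302 in; A_we = 0.5302 × 8 = 4.242 in².
Directional factor: 1.0 + 0.5 sin^1.5(90°) = 1.5.
F_nw = 0.6 × 90 × 1.5 = 81 ksi.
φR_n = 0.75 × 81 × 4.242 = 257.7 kips.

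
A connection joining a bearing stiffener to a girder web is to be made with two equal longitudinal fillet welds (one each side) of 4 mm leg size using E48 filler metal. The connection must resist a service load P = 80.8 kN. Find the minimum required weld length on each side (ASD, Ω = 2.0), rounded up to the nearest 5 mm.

E48XX → F_EXX = 480 MPa.
Throat t_e = 0.707 × 4 = 2.828 mm.
r_n/Ω = (0.6 × 480 × 2.828) / 2.0 = 407.2 N/mm = 0.4072 kN/mm.
L_req = P / (r_n/Ω) = 80.8 / 0.4072 = 198.4 mm total.
Per side: 198.4 / 2 = 99.21 mm.
Round up → use L = 100 mm on each side.

L = 100 mm on each side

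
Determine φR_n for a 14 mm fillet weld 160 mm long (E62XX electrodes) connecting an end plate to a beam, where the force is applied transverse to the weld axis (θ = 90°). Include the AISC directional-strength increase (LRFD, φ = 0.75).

φR_n ≈ 663 kN

E62XX → F_EXX = 620 MPa.
t_e = 0.707 × 14 = 9.898 mm; A_we = 9.898 × 160 = 1584 mm².
Directional factor: 1.0 + 0.5 sin^1.5(90°) = 1.5.
F_nw = 0.6 × 620 × 1.5 = 558 MPa.
φR_n = 0.75 × 558 × 1584 × 10⁻³ = 662.8 kN.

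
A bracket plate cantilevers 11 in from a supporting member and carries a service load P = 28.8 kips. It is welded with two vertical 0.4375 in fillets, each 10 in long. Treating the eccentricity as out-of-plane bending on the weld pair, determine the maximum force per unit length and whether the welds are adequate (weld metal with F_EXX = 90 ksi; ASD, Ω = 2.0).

L_w = 2 × 10 = 20 in; section modulus (unit throat) S = 2 × L²/6 = 33.33 in².
Direct shear f_v = P/L_w = 28.8/20 = 1.44 kip/in.
Moment M = P × e = 28.8 × 11 = 316.8 kip·in; bending f_b = M/S = 9.504 kip/in.
f_max = √(f_v² + f_b²) = √(1.44² + 9.504²) = 9.612 kip/in.
r_n/Ω = (1/2.0) × 0.6 × 90 × (0.707 × 0.4375) = 8.351 kip/in → NOT adequate.

f_max ≈ 9.61 kip/in; NOT adequate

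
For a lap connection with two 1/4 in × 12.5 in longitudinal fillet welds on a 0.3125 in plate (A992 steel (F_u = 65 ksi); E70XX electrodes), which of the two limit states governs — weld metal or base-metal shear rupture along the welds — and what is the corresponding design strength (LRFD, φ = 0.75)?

φR_n ≈ 139 kip (weld metal governs)

E70XX → F_EXX = 70 ksi.
t_e = 0.707 × 0.25 = 0.1767 in; L = 25 in.
Weld metal: φR_n = 0.75 × 0.6 × 70 × 0.1767 × 25 = 139.2 kip.
Base metal (shear rupture): φR_n = 0.75 × 0.6 × 65 × 0.3125 × 25 = 228.5 kip.
Governing: weld metal.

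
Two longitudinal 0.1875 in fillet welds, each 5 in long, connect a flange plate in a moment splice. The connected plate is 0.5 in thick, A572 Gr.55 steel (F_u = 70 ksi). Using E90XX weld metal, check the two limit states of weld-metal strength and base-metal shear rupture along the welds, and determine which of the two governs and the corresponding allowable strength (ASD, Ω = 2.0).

E90XX → F_EXX = 90 ksi.
t_e = 0.707 × 0.1875 = 0.1326 in; L = 10 in.
Weld metal: R_n/Ω = (1/2.0) × 0.6 × 90 × 0.1326 × 10 = 35.79 kips.
Base metal (shear rupture): R_n/Ω = (1/2.0) × 0.6 × 70 × 0.5 × 10 = 105 kips.
Governing: weld metal.

R_n/Ω ≈ 35.8 kips (weld metal governs)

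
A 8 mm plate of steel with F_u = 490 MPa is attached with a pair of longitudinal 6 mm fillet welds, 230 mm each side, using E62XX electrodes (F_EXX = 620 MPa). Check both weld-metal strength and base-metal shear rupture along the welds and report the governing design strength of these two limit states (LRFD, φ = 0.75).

t_e = 0.707 × 6 = 4.242 mm; L = 460 mm.
Weld metal: φR_n = 0.75 × 0.6 × 620 × 4.242 × 460 × 10⁻³ = 544.4 kN.
Base metal (shear rupture): φR_n = 0.75 × 0.6 × 490 × 8 × 460 × 10⁻³ = 811.4 kN.
Governing: weld metal.

φR_n ≈ 544 kN (weld metal governs)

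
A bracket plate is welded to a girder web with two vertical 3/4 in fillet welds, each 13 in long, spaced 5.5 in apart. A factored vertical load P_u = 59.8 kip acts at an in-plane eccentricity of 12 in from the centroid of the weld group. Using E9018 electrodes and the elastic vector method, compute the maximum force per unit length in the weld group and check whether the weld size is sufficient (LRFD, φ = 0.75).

f_max ≈ 10.1 kip/in; adequate

E90XX → F_EXX = 90 ksi.
Total weld length L_w = 26 in. Treat welds as unit-width lines.
Polar moment about centroid: J = 2[d³/12 + d(b/2)²] = 2[13³/12 + 13×2.75²] = 562.8 in³.
Direct shear f_v = P/L_w = 59.8 / 26 = 2.3 kip/in (vertical).
Torsion M = P·e = 59.8 × 12 = 717.6 kip·in.
Critical point at (x, y) = (2.75, 6.5) from centroid. f_tx = M·y/J = 8.288 kip/in; f_ty = M·x/J = 3.506 kip/in.
Resultant f_max = √[f_tx² + (f_v + f_ty)²] = √[8.288² + (2.3 + 3.506)²] = 10.12 kip/in.
Capacity per unit length: φr_n = 0.75 × 0.6 × 90 × (0.707 × 0.75) = 21.48 kip/in.
10.12 ≤ 21.48 → adequate.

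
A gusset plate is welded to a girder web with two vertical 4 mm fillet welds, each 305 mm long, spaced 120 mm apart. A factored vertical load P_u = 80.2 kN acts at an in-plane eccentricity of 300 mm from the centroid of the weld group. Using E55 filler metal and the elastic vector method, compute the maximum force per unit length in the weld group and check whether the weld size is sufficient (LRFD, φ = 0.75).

f_max ≈ 630 N/mm; adequate

E55XX → F_EXX = 550 MPa.
Total weld length L_w = 610 mm. Treat welds as unit-width lines.
Polar moment about centroid: J = 2[d³/12 + d(b/2)²] = 2[305³/12 + 305×60²] = 6925000 mm³.
Direct shear f_v = P/L_w = 80.2×10³ / 610 = 131.5 N/mm (vertical).
Torsion M = P·e = 80.2×10³ × 300 = 24060000 N·mm.
Critical point at (x, y) = (60, 152.5) from centroid. f_tx = M·y/J = 529.9 N/mm; f_ty = M·x/J = 208.5 N/mm.
Resultant f_max = √[f_tx² + (f_v + f_ty)²] = √[529.9² + (131.5 + 208.5)²] = 629.5 N/mm.
Capacity per unit length: φr_n = 0.75 × 0.6 × 550 × (0.707 × 4) = 699.9 N/mm.
629.5 ≤ 699.9 → adequate.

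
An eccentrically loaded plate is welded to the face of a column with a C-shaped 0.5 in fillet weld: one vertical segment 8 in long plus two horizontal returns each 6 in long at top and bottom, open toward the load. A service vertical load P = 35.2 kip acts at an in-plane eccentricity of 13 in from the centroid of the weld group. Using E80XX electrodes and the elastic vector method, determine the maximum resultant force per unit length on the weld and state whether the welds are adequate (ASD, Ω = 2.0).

f_max ≈ 9.81 kip/in; NOT adequate

E80XX → F_EXX = 80 ksi.
Total weld length L_w = 20 in. Treat welds as unit-width lines.
Centroid: x̄ = 2×6×3 / 20 = 1.8 in from the vertical weld.
Polar moment about centroid: J = I_x + I_y = [8³/12 + 2×6×4²] + [8×1.8² + 2(6³/12 + 6×1.2²)] = 313.9 in³.
Direct shear f_v = P/L_w = 35.2 / 20 = 1.76 kip/in (vertical).
Torsion M = P·e = 35.2 × 13 = 457.6 kip·in.
Critical point at (x, y) = (4.2, 4) from centroid. f_tx = M·y/J = 5.832 kip/in; f_ty = M·x/J = 6.123 kip/in.
Resultant f_max = √[f_tx² + (f_v + f_ty)²] = √[5.832² + (1.76 + 6.123)²] = 9.806 kip/in.
Capacity per unit length: r_n/Ω = (1/2.0) × 0.6 × 80 × (0.707 × 0.5) = 8.484 kip/in.
9.806 > 8.484 → NOT adequate.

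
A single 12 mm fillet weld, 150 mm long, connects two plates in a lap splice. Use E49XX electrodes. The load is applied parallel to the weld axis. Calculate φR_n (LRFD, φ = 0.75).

φR_n ≈ 281 kN

E49XX → F_EXX = 490 MPa.
Effective throat t_e = 0.707 × 12 = 8.484 mm.
Total length L = 150 mm; A_we = 8.484 × 150 = 1273 mm².
F_nw = 0.6 F_EXX = 0.6 × 490 = 294 MPa.
φR_n = 0.75 × 294 × 1273 × 10⁻³ = 280.6 kN.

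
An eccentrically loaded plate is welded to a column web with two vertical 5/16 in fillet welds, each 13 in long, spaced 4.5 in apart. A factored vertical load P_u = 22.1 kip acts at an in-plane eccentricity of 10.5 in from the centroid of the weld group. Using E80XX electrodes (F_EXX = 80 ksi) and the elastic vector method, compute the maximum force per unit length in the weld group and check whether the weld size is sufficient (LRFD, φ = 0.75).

Total weld length L_w = 26 in. Treat welds as unit-width lines.
Polar moment about centroid: J = 2[d³/12 + d(b/2)²] = 2[13³/12 + 13×2.25²] = 497.8 in³.
Direct shear f_v = P/L_w = 22.1 / 26 = 0.85 kip/in (vertical).
Torsion M = P·e = 22.1 × 10.5 = 232.05 kip·in.
Critical point at (x, y) = (2.25, 6.5) from centroid. f_tx = M·y/J = 3.03 kip/in; f_ty = M·x/J = 1.049 kip/in.
Resultant f_max = √[f_tx² + (f_v + f_ty)²] = √[3.03² + (0.85 + 1.049)²] = 3.576 kip/in.
Capacity per unit length: φr_n = 0.75 × 0.6 × 80 × (0.707 × 0.3125) = 7.954 kip/in.
3.576 ≤ 7.954 → adequate.

f_max ≈ 3.58 kip/in; adequate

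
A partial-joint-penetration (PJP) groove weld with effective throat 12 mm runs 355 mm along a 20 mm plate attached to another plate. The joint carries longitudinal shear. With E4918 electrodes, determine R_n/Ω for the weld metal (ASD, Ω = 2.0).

R_n/Ω ≈ 626 kN

E49XX → F_EXX = 490 MPa.
Effective throat (given) t_e = 12 mm.
A_we = 12 × 355 = 4260 mm².
F_nw = 0.6 F_EXX = 294 MPa.
R_n/Ω = (294 × 4260) / 2.0 × 10⁻³ = 626.2 kN.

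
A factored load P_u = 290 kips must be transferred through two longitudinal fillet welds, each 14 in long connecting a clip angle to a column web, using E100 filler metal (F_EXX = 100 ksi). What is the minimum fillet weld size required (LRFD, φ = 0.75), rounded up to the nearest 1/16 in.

Total weld length L = 28 in.
Required throat t_e = P_u / (φ × 0.6 F_EXX × L) = 290 / (0.75 × 0.6 × 100 × 28) = 0.2302 in.
Required leg w = t_e / 0.707 = 0.3255 in → use 3/8 in.

w = 3/8 in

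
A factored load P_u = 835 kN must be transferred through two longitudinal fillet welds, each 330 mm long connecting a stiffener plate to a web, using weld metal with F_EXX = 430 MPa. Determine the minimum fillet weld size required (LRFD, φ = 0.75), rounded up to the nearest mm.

w = 10 mm

Total weld length L = 660 mm.
Required throat t_e = P_u / (φ × 0.6 F_EXX × L) = 835 / (0.75 × 0.6 × 430 × 660 × 10⁻³) = 6.538 mm.
Required leg w = t_e / 0.707 = 9.248 mm → use 10 mm.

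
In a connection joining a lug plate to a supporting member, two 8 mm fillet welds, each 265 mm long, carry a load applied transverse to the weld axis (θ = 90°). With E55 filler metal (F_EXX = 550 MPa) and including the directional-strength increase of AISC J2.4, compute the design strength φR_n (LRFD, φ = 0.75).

φR_n ≈ 1110 kN

t_e = 0.707 × 8 = 5.656 mm; A_we = 5.656 × 530 = 2998 mm².
Directional factor: 1.0 + 0.5 sin^1.5(90°) = 1.5.
F_nw = 0.6 × 550 × 1.5 = 495 MPa.
φR_n = 0.75 × 495 × 2998 × 10⁻³ = 1113 kN.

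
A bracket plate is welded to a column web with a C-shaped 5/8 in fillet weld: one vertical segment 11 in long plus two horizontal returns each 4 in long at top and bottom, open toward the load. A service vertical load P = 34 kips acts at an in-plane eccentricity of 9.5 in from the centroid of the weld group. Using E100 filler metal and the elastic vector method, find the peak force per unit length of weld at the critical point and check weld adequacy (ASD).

f_max ≈ 6.44 kip/in; adequate

E100XX → F_EXX = 100 ksi.
Total weld length L_w = 19 in. Treat welds as unit-width lines.
Centroid: x̄ = 2×4×2 / 19 = 0.8421 in from the vertical weld.
Polar moment about centroid: J = I_x + I_y = [11³/12 + 2×4×5.5²] + [11×0.8421² + 2(4³/12 + 4×1.158²)] = 382.1 in³.
Direct shear f_v = P/L_w = 34 / 19 = 1.789 kip/in (vertical).
Torsion M = P·e = 34 × 9.5 = 323 kip·in.
Critical point at (x, y) = (3.158, 5.5) from centroid. f_tx = M·y/J = 4.649 kip/in; f_ty = M·x/J = 2.669 kip/in.
Resultant f_max = √[f_tx² + (f_v + f_ty)²] = √[4.649² + (1.789 + 2.669)²] = 6.442 kip/in.
Capacity per unit length: r_n/Ω = (1/2.0) × 0.6 × 100 × (0.707 × 0.625) = 13.26 kip/in.
6.442 ≤ 13.26 → adequate.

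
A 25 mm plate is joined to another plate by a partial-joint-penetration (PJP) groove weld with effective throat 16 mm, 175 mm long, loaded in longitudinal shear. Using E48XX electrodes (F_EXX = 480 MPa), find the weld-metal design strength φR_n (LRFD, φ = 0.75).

φR_n ≈ 605 kN

Effective throat (given) t_e = 16 mm.
A_we = 16 × 175 = 2800 mm².
F_nw = 0.6 F_EXX = 288 MPa.
φR_n = 0.75 × 288 × 2800 × 10⁻³ = 604.8 kN.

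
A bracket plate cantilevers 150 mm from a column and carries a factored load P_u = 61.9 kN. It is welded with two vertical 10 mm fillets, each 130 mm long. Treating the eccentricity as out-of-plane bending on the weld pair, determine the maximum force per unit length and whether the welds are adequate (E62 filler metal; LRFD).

E62XX → F_EXX = 620 MPa.
L_w = 2 × 130 = 260 mm; section modulus (unit throat) S = 2 × L²/6 = 5633 mm².
Direct shear f_v = P/L_w = 61.9×10³/260 = 238.1 N/mm.
Moment M = P × e = 61.9×10³ × 150 = 9285000 N·mm; bending f_b = M/S = 1648 N/mm.
f_max = √(f_v² + f_b²) = √(238.1² + 1648²) = 1665 N/mm.
φr_n = 0.75 × 0.6 × 620 × (0.707 × 10) = 1973 N/mm → adequate.

f_max ≈ 1670 N/mm; adequate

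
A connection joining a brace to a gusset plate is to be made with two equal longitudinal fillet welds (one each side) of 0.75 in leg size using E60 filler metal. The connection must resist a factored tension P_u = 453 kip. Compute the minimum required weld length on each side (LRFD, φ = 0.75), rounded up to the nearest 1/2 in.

L = 16 in on each side

E60XX → F_EXX = 60 ksi.
Throat t_e = 0.707 × 0.75 = 0.5302 in.
φr_n = 0.75 × 0.6 × 60 × 0.5302 = 14.32 kip/in.
L_req = P_u / φr_n = 453 / 14.32 = 31.64 in total.
Per side: 31.64 / 2 = 15.82 in.
Round up → use L = 16 in on each side.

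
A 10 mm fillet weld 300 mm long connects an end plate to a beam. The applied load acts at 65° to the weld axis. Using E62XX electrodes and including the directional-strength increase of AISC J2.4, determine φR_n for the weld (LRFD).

φR_n ≈ 847 kN

E62XX → F_EXX = 620 MPa.
t_e = 0.707 × 10 = 7.07 mm; A_we = 7.07 × 300 = 2121 mm².
Directional factor: 1.0 + 0.5 sin^1.5(65°) = 1.431.
F_nw = 0.6 × 620 × 1.431 = 532.5 MPa.
φR_n = 0.75 × 532.5 × 2121 × 10⁻³ = 847 kN.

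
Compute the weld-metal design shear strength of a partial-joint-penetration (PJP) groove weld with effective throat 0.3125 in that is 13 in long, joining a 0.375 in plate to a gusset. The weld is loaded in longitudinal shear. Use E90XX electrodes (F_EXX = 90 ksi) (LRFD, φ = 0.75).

φR_n ≈ 165 kip

Effective throat (given) t_e = 0.3125 in.
A_we = 0.3125 × 13 = 4.062 in².
F_nw = 0.6 F_EXX = 54 ksi.
φR_n = 0.75 × 54 × 4.062 = 164.5 kip.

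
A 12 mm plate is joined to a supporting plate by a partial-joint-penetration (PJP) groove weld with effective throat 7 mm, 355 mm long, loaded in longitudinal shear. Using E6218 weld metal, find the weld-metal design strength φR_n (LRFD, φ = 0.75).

φR_n ≈ 693 kN

E62XX → F_EXX = 620 MPa.
Effective throat (given) t_e = 7 mm.
A_we = 7 × 355 = 2485 mm².
F_nw = 0.6 F_EXX = 372 MPa.
φR_n = 0.75 × 372 × 2485 × 10⁻³ = 693.3 kN.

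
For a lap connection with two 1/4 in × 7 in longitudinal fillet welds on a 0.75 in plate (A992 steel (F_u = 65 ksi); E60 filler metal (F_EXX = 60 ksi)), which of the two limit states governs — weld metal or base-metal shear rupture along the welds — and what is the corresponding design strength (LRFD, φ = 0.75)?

φR_n ≈ 66.8 kips (weld metal governs)

t_e = 0.707 × 0.25 = 0.1767 in; L = 14 in.
Weld metal: φR_n = 0.75 × 0.6 × 60 × 0.1767 × 14 = 66.81 kips.
Base metal (shear rupture): φR_n = 0.75 × 0.6 × 65 × 0.75 × 14 = 307.1 kips.
Governing: weld metal.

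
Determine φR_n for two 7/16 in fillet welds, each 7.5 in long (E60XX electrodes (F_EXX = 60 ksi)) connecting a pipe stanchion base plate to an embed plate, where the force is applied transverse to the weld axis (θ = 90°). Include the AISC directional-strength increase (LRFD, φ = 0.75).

φR_n ≈ 188 kips

t_e = 0.707 × 0.4375 = 0.3093 in; A_we = 0.3093 × 15 = 4.64 in².
Directional factor: 1.0 + 0.5 sin^1.5(90°) = 1.5.
F_nw = 0.6 × 60 × 1.5 = 54 ksi.
φR_n = 0.75 × 54 × 4.64 = 187.9 kips.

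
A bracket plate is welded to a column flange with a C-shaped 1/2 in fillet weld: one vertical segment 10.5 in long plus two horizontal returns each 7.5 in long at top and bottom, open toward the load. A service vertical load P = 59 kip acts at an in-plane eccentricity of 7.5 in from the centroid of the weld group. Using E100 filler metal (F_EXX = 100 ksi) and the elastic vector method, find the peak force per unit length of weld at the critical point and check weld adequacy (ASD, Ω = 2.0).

Total weld length L_w = 25.5 in. Treat welds as unit-width lines.
Centroid: x̄ = 2×7.5×3.75 / 25.5 = 2.206 in from the vertical weld.
Polar moment about centroid: J = I_x + I_y = [10.5³/12 + 2×7.5×5.25²] + [10.5×2.206² + 2(7.5³/12 + 7.5×1.544²)] = 667.1 in³.
Direct shear f_v = P/L_w = 59 / 25.5 = 2.314 kip/in (vertical).
Torsion M = P·e = 59 × 7.5 = 442.5 kip·in.
Critical point at (x, y) = (5.294, 5.25) from centroid. f_tx = M·y/J = 3.483 kip/in; f_ty = M·x/J = 3.512 kip/in.
Resultant f_max = √[f_tx² + (f_v + f_ty)²] = √[3.483² + (2.314 + 3.512)²] = 6.787 kip/in.
Capacity per unit length: r_n/Ω = (1/2.0) × 0.6 × 100 × (0.707 × 0.5) = 10.6 kip/in.
6.787 ≤ 10.6 → adequate.

f_max ≈ 6.79 kip/in; adequate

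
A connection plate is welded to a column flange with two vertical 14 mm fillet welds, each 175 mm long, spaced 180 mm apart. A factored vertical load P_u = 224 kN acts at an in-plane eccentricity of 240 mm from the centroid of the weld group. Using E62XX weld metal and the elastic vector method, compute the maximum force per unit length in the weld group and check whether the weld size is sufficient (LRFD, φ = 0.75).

f_max ≈ 2310 N/mm; adequate

E62XX → F_EXX = 620 MPa.
Total weld length L_w = 350 mm. Treat welds as unit-width lines.
Polar moment about centroid: J = 2[d³/12 + d(b/2)²] = 2[175³/12 + 175×90²] = 3728000 mm³.
Direct shear f_v = P/L_w = 224×10³ / 350 = 640 N/mm (vertical).
Torsion M = P·e = 224×10³ × 240 = 53760000 N·mm.
Critical point at (x, y) = (90, 87.5) from centroid. f_tx = M·y/J = 1262 N/mm; f_ty = M·x/J = 1298 N/mm.
Resultant f_max = √[f_tx² + (f_v + f_ty)²] = √[1262² + (640 + 1298)²] = 2312 N/mm.
Capacity per unit length: φr_n = 0.75 × 0.6 × 620 × (0.707 × 14) = 2762 N/mm.
2312 ≤ 2762 → adequate.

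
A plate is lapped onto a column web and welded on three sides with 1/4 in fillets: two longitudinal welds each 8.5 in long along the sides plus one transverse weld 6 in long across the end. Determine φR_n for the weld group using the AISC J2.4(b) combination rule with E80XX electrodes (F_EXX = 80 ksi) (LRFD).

t_e = 0.707 × 0.25 = 0.1767 in.
R_nwl = 0.6 × 80 × 0.1767 × 17 = 144.2 kips (longitudinal, 2 welds).
R_nwt = 0.6 × 80 × 0.1767 × 6 = 50.9 kips (transverse, base value).
(i) R_nwl + R_nwt = 195.1 kips; (ii) 0.85 R_nwl + 1.5 R_nwt = 198.9 kips.
R_n = max = 198.9 kips [governs: (ii)]; φR_n = 149.2 kips.

φR_n ≈ 149 kips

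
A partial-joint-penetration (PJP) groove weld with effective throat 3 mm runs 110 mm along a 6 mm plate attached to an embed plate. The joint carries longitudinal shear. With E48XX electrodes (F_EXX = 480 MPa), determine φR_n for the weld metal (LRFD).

φR_n ≈ 71.3 kN

Effective throat (given) t_e = 3 mm.
A_we = 3 × 110 = 330 mm².
F_nw = 0.6 F_EXX = 288 MPa.
φR_n = 0.75 × 288 × 330 × 10⁻³ = 71.28 kN.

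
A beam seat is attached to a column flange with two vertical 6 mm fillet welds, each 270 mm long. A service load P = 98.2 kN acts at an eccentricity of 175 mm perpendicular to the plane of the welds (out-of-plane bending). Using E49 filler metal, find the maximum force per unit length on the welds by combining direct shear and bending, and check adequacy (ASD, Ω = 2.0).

f_max ≈ 730 N/mm; NOT adequate

E49XX → F_EXX = 490 MPa.
L_w = 2 × 270 = 540 mm; section modulus (unit throat) S = 2 × L²/6 = 24300 mm².
Direct shear f_v = P/L_w = 98.2×10³/540 = 181.9 N/mm.
Moment M = P × e = 98.2×10³ × 175 = 17185000 N·mm; bending f_b = M/S = 707.2 N/mm.
f_max = √(f_v² + f_b²) = √(181.9² + 707.2²) = 730.2 N/mm.
r_n/Ω = (1/2.0) × 0.6 × 490 × (0.707 × 6) = 623.6 N/mm → NOT adequate.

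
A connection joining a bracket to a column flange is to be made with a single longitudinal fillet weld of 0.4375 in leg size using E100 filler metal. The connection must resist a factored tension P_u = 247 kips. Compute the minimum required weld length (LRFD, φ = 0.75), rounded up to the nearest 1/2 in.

L = 18 in

E100XX → F_EXX = 100 ksi.
Throat t_e = 0.707 × 0.4375 = 0.3093 in.
φr_n = 0.75 × 0.6 × 100 × 0.3093 = 13.92 kips/in.
L_req = P_u / φr_n = 247 / 13.92 = 17.75 in total.
Round up → use L = 18 in.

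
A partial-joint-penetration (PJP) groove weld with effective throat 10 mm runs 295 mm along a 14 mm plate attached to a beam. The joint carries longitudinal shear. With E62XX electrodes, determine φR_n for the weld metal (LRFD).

E62XX → F_EXX = 620 MPa.
Effective throat (given) t_e = 10 mm.
A_we = 10 × 295 = 2950 mm².
F_nw = 0.6 F_EXX = 372 MPa.
φR_n = 0.75 × 372 × 2950 × 10⁻³ = 823.1 kN.

φR_n ≈ 823 kN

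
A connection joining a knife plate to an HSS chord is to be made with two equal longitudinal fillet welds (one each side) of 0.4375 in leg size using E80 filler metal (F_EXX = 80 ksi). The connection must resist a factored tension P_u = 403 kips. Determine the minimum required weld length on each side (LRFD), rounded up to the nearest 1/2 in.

L = 18.5 in on each side

Throat t_e = 0.707 × 0.4375 = 0.3093 in.
φr_n = 0.75 × 0.6 × 80 × 0.3093 = 11.14 kips/in.
L_req = P_u / φr_n = 403 / 11.14 = 36.19 in total.
Per side: 36.19 / 2 = 18.1 in.
Round up → use L = 18.5 in on each side.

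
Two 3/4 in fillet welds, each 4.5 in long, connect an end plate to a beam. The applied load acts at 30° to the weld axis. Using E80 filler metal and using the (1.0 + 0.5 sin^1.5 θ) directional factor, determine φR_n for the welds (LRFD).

E80XX → F_EXX = 80 ksi.
t_e = 0.707 × 0.75 = 0.5302 in; A_we = 0.5302 × 9 = 4.772 in².
Directional factor: 1.0 + 0.5 sin^1.5(30°) = 1.177.
F_nw = 0.6 × 80 × 1.177 = 56.49 ksi.
φR_n = 0.75 × 56.49 × 4.772 = 202.2 kip.

φR_n ≈ 202 kip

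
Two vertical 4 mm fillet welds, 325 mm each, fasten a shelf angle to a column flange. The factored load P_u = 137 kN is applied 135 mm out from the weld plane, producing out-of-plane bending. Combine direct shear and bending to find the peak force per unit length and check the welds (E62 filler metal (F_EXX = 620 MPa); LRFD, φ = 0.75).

f_max ≈ 566 N/mm; adequate

L_w = 2 × 325 = 650 mm; section modulus (unit throat) S = 2 × L²/6 = 35210 mm².
Direct shear f_v = P/L_w = 137×10³/650 = 210.8 N/mm.
Moment M = P × e = 137×10³ × 135 = 18495000 N·mm; bending f_b = M/S = 525.3 N/mm.
f_max = √(f_v² + f_b²) = √(210.8² + 525.3²) = 566 N/mm.
φr_n = 0.75 × 0.6 × 620 × (0.707 × 4) = 789 N/mm → adequate.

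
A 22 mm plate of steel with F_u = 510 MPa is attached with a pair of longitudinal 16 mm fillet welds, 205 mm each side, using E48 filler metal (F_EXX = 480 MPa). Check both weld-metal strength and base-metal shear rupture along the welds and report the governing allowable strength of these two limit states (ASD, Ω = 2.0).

R_n/Ω ≈ 668 kN (weld metal governs)

t_e = 0.707 × 16 = 11.31 mm; L = 410 mm.
Weld metal: R_n/Ω = (1/2.0) × 0.6 × 480 × 11.31 × 410 × 10⁻³ = 667.9 kN.
Base metal (shear rupture): R_n/Ω = (1/2.0) × 0.6 × 510 × 22 × 410 × 10⁻³ = 1380 kN.
Governing: weld metal.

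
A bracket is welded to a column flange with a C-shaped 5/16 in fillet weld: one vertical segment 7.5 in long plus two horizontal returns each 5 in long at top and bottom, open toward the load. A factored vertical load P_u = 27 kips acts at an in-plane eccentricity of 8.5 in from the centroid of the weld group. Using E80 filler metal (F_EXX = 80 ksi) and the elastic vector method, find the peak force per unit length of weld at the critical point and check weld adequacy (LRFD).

f_max ≈ 6.48 kip/in; adequate

Total weld length L_w = 17.5 in. Treat welds as unit-width lines.
Centroid: x̄ = 2×5×2.5 / 17.5 = 1.429 in from the vertical weld.
Polar moment about centroid: J = I_x + I_y = [7.5³/12 + 2×5×3.75²] + [7.5×1.429² + 2(5³/12 + 5×1.071²)] = 223.4 in³.
Direct shear f_v = P/L_w = 27 / 17.5 = 1.543 kip/in (vertical).
Torsion M = P·e = 27 × 8.5 = 229.5 kip·in.
Critical point at (x, y) = (3.571, 3.75) from centroid. f_tx = M·y/J = 3.852 kip/in; f_ty = M·x/J = 3.669 kip/in.
Resultant f_max = √[f_tx² + (f_v + f_ty)²] = √[3.852² + (1.543 + 3.669)²] = 6.481 kip/in.
Capacity per unit length: φr_n = 0.75 × 0.6 × 80 × (0.707 × 0.3125) = 7.954 kip/in.
6.481 ≤ 7.954 → adequate.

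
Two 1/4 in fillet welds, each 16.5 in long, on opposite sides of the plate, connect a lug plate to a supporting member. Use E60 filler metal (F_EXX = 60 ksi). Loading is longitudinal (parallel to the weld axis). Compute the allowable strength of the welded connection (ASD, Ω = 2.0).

Effective throat t_e = 0.707 × 0.25 = 0.1767 in.
Total length L = 33 in; A_we = 0.1767 × 33 = 5.833 in².
F_nw = 0.6 F_EXX = 0.6 × 60 = 36 ksi.
R_n = 36 × 5.833 = 210 kips; R_n/Ω = 210/2.0 = 105 kips.

R_n/Ω ≈ 105 kips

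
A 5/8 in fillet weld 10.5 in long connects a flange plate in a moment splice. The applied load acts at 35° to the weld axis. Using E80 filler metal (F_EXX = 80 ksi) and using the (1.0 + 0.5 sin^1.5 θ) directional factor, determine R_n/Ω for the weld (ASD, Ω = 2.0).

R_n/Ω ≈ 136 kips

t_e = 0.707 × 0.625 = 0.4419 in; A_we = 0.4419 × 10.5 = 4.64 in².
Directional factor: 1.0 + 0.5 sin^1.5(35°) = 1.217.
F_nw = 0.6 × 80 × 1.217 = 58.43 ksi.
R_n/Ω = (58.43 × 4.64) / 2.0 = 135.5 kips.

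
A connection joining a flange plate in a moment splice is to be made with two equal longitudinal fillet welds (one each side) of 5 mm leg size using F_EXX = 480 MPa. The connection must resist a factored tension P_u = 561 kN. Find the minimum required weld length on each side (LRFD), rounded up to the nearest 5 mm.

Throat t_e = 0.707 × 5 = 3.535 mm.
φr_n = 0.75 × 0.6 × 480 × 3.535 × 10⁻³ = 0.7636 kN/mm.
L_req = P_u / φr_n = 561 / 0.7636 = 734.7 mm total.
Per side: 734.7 / 2 = 367.4 mm.
Round up → use L = 370 mm on each side.

L = 370 mm on each side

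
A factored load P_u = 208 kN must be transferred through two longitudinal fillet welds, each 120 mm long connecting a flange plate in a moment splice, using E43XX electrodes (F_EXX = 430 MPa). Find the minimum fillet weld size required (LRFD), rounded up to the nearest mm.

Total weld length L = 240 mm.
Required throat t_e = P_u / (φ × 0.6 F_EXX × L) = 208 / (0.75 × 0.6 × 430 × 240 × 10⁻³) = 4.479 mm.
Required leg w = t_e / 0.707 = 6.335 mm → use 7 mm.

w = 7 mm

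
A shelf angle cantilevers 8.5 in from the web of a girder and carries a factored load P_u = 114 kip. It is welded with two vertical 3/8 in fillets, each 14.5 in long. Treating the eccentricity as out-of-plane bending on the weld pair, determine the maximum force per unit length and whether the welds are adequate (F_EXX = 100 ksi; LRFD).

f_max ≈ 14.4 kip/in; NOT adequate

L_w = 2 × 14.5 = 29 in; section modulus (unit throat) S = 2 × L²/6 = 70.08 in².
Direct shear f_v = P/L_w = 114/29 = 3.931 kip/in.
Moment M = P × e = 114 × 8.5 = 969 kip·in; bending f_b = M/S = 13.83 kip/in.
f_max = √(f_v² + f_b²) = √(3.931² + 13.83²) = 14.37 kip/in.
φr_n = 0.75 × 0.6 × 100 × (0.707 × 0.375) = 11.93 kip/in → NOT adequate.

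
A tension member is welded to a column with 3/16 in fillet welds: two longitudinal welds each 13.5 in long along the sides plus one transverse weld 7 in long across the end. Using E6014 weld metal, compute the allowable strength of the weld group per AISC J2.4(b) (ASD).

R_n/Ω ≈ 81.1 kip

E60XX → F_EXX = 60 ksi.
t_e = 0.707 × 0.1875 = 0.1326 in.
R_nwl = 0.6 × 60 × 0.1326 × 27 = 128.9 kip (longitudinal, 2 welds).
R_nwt = 0.6 × 60 × 0.1326 × 7 = 33.41 kip (transverse, base value).
(i) R_nwl + R_nwt = 162.3 kip; (ii) 0.85 R_nwl + 1.5 R_nwt = 159.6 kip.
R_n = max = 162.3 kip [governs: (i)]; R_n/Ω = 81.13 kip.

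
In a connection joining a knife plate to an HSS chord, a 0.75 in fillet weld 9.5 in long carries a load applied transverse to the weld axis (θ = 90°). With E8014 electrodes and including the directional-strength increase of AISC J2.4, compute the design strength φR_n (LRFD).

E80XX → F_EXX = 80 ksi.
t_e = 0.707 × 0.75 = 0.5302 in; A_we = 0.5302 × 9.5 = 5.037 in².
Directional factor: 1.0 + 0.5 sin^1.5(90°) = 1.5.
F_nw = 0.6 × 80 × 1.5 = 72 ksi.
φR_n = 0.75 × 72 × 5.037 = 272 kip.

φR_n ≈ 272 kip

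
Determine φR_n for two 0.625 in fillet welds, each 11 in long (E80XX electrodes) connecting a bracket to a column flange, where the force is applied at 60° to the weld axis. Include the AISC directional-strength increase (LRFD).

φR_n ≈ 491 kip

E80XX → F_EXX = 80 ksi.
t_e = 0.707 × 0.625 = 0.4419 in; A_we = 0.4419 × 22 = 9.721 in².
Directional factor: 1.0 + 0.5 sin^1.5(60°) = 1.403.
F_nw = 0.6 × 80 × 1.403 = 67.34 ksi.
φR_n = 0.75 × 67.34 × 9.721 = 491 kip.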